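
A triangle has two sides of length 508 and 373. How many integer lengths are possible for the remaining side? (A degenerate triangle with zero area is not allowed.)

The triangle inequality gives |508 − 373| < c < 508 + 373, i.e. 135 < c < 881.
So c can be any integer from 136 to 880: 745 values.

745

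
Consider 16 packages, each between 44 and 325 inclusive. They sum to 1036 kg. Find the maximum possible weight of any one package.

Maximizing one value means minimizing the remaining 15.
The other 15 contribute at least 15 × 44 = 660, leaving at most 1036 − 660 = 376.
But each package is capped at 325, so the maximum is 325.
Achievable: one at 325 and the other 15 totalling 711, which fits since 15 × 44 ≤ 711 ≤ 15 × 325.

325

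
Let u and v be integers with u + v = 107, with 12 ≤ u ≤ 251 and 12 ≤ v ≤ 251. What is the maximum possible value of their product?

For a fixed sum, the product uv is largest when u and v are as close as possible.
Taking u = 53 and v = 54 (both in [12, 251]) gives uv = 2862.

2862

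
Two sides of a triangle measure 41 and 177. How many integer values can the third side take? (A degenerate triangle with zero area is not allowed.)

81

The triangle inequality gives |41 − 177| < c < 41 + 177, i.e. 136 < c < 218.
So c can be any integer from 137 to 217: 81 values.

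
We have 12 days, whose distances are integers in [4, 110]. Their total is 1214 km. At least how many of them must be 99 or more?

4

Suppose at most 12 − j of them reach 99; then j values are ≤ 98 and the rest ≤ 110.
The total is then ≤ 98·j + 110·(12 − j) = 1320 − 12j. For this to be ≥ 1214 we need j ≤ 8, so at least 12 − 8 = 4 must reach 99.
Exactly 4 works: 4 values at 110 and 8 at 98 total 1224; lower one of the high values by 10 (still ≥ 99) to hit 1214.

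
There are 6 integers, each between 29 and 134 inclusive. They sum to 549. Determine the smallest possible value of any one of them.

29

To make one integer as small as possible, make the other 5 as large as possible.
The other 5 can take up 5 × 134 = 670 ≥ 549 − 29, so one integer can sit at its floor of 29.
Achievable: one at 29 and the other 5 totalling 520, which fits since 5 × 29 ≤ 520 ≤ 5 × 134.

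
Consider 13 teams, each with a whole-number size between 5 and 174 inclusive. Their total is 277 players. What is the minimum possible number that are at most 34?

6

Each value above 34 is at least 35, contributing at least 35 − 5 = 30 above the floor 5.
The sum exceeds the floor total 65 by 212, so at most ⌊212/30⌋ = 7 exceed 34, and at least 6 are ≤ 34.
Exactly 6 works: 6 values at 5 and 7 at 35 total 275; raise one of the low values by 2 (still ≤ 34) to hit 277.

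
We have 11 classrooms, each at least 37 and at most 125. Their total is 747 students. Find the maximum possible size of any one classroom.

125

Maximizing one value means minimizing the remaining 10.
The other 10 contribute at least 10 × 37 = 370, leaving at most 747 − 370 = 377.
But each classroom is capped at 125, so the maximum is 125.
Achievable: one at 125 and the other 10 totalling 622, which fits since 10 × 37 ≤ 622 ≤ 10 × 125.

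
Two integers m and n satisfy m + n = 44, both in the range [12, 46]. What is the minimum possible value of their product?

mn = m(44 − m) is concave in m, so over [12, 32] it is minimized at an endpoint.
At the endpoint m = 12, n = 44 − 12 = 32, so mn = 12 × 32 = 384.

384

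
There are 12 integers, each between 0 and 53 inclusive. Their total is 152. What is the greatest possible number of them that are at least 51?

Suppose k of them are at least 51. Those contribute at least 51 each and the other 12 − k at least 0 each.
So the total is at least 51k + 0(12 − k) = 0 + 51k. This must be ≤ 152, giving k ≤ 2.
k = 2 is achieved by 2 values at 51 and 10 at 0, total 102; add 50 to one value (staying below 51) to reach 152.

2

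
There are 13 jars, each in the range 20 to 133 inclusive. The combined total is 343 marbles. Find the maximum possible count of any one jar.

Maximizing one value means minimizing the remaining 12.
The other 12 contribute at least 12 × 20 = 240, leaving at most 343 − 240 = 103.
Since 103 ≤ 133, this is achievable: one at 103 and 12 at 20.

103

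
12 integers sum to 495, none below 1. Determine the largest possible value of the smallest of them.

41

The 12 values sum to 495, so their minimum is at most ⌊495/12⌋ = 41.
Equality holds with 9 values of 41 and 3 values of 42.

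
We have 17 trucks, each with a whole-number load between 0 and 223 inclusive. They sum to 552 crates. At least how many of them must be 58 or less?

8

Let j be the number exceeding 58. Then the total is ≥ 59·j + 0·(17 − j) = 0 + 59j.
So 59j ≤ 552 and j ≤ 9; hence at least 17 − 9 = 8 are ≤ 58.
Exactly 8 works: 8 values at 0 and 9 at 59 total 531; raise one of the low values by 21 (still ≤ 58) to hit 552.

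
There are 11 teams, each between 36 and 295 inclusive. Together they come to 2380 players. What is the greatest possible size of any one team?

295

Maximizing one value means minimizing the remaining 10.
The other 10 contribute at least 10 × 36 = 360, leaving at most 2380 − 360 = 2020.
But each team is capped at 295, so the maximum is 295.
Achievable: one at 295 and the other 10 totalling 2085, which fits since 10 × 36 ≤ 2085 ≤ 10 × 295.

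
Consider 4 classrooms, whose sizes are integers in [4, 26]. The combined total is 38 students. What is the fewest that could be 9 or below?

If only k of them are at most 9, the other 4 − k are at least 10, so the total is at least (4 − k)·10 + k·4.
This is ≤ 38, so (4 − k)·10 + 4k ≤ 38, which gives k ≥ 1.
Exactly 1 works: 1 value at 4 and 3 at 10 total 34; raise one of the low values by 4 (still ≤ 9) to hit 38.

1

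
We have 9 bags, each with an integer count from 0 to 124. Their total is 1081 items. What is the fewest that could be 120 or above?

2

If only k of them are at least 120, the other 9 − k are at most 119, so the total is at most k·124 + (9 − k)·119.
This must reach 1081, so k·124 + (9 − k)·119 ≥ 1081, giving k ≥ 2.
Exactly 2 works: 2 values at 124 and 7 at 119 total 1081.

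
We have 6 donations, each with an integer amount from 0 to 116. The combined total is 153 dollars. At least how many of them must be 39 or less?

3

Each value above 39 is at least 40, contributing at least 40 − 0 = 40 above the floor 0.
The sum exceeds the floor total 0 by 153, so at most ⌊153/40⌋ = 3 exceed 39, and at least 3 are ≤ 39.
Exactly 3 works: 3 values at 0 and 3 at 40 total 120; raise one of the low values by 33 (still ≤ 39) to hit 153.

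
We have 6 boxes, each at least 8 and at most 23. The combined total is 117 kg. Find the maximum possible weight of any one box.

23

To make one box as large as possible, make the other 5 as small as possible.
The other 5 contribute at least 5 × 8 = 40, leaving at most 117 − 40 = 77.
But each box is capped at 23, so the maximum is 23.
Achievable: one at 23 and the other 5 totalling 94, which fits since 5 × 8 ≤ 94 ≤ 5 × 23.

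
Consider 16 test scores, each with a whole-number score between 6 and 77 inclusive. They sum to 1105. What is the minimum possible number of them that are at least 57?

10

Suppose at most 16 − j of them reach 57; then j values are ≤ 56 and the rest ≤ 77.
The total is then ≤ 56·j + 77·(16 − j) = 1232 − 21j. For this to be ≥ 1105 we need j ≤ 6, so at least 16 − 6 = 10 must reach 57.
Exactly 10 works: 10 values at 77 and 6 at 56 total 1106; lower one of the high values by 1 (still ≥ 57) to hit 1105.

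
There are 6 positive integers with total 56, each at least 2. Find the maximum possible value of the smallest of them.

9

The 6 values sum to 56, so their minimum is at most ⌊56/6⌋ = 9.
Achievable: 4 of them at 9 and 2 at 10 total 56.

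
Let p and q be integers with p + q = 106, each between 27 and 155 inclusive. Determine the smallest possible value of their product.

2133

pq = p(106 − p) is concave in p, so over [27, 79] it is minimized at an endpoint.
The extreme feasible split is p = 27, q = 79, giving pq = 2133.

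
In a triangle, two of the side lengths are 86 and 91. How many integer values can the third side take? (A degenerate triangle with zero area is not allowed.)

171

The triangle inequality gives |86 − 91| < c < 86 + 91, i.e. 5 < c < 177.
So c can be any integer from 6 to 176: 171 values.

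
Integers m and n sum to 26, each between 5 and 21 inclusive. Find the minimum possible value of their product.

105

Since m + n is fixed, pushing one of them to its bound minimizes the product.
The extreme feasible split is m = 5, n = 21, giving mn = 105.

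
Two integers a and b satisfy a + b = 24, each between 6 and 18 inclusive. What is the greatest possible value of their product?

144

ab = a(24 − a) is maximized when a is as near 24/2 as the bounds allow.
Taking a = 12 and b = 12 (both in [6, 18]) gives ab = 144.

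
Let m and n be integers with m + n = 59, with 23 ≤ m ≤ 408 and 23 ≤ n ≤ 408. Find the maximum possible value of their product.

mn = m(59 − m) is maximized when m is as near 59/2 as the bounds allow.
Taking m = 29 and n = 30 (both in [23, 408]) gives mn = 870.

870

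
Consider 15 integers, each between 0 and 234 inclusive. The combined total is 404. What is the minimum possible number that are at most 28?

2

If only k of them are at most 28, the other 15 − k are at least 29, so the total is at least (15 − k)·29 + k·0.
This is ≤ 404, so (15 − k)·29 + 0k ≤ 404, which gives k ≥ 2.
Exactly 2 works: 2 values at 0 and 13 at 29 total 377; raise one of the low values by 27 (still ≤ 28) to hit 404.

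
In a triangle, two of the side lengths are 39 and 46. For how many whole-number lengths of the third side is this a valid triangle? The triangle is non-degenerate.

77

The triangle inequality gives |39 − 46| < c < 39 + 46, i.e. 7 < c < 85.
So c can be any integer from 8 to 84: 77 values.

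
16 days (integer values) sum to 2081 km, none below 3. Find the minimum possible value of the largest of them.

If every one of the 16 were at most 130, the total would be at most 16 × 130 = 2080 < 2081.
Taking 15 copies of 130 and 1 copy of 131 gives exactly 2081, so 131 is attained.

131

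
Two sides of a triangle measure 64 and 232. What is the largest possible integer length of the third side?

The third side must be less than 64 + 232 = 296.
The largest integer below 296 is 295.

295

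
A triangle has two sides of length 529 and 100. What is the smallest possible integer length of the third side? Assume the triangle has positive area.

The third side must exceed |529 − 100| = 429.
The smallest integer above 429 is 430.

430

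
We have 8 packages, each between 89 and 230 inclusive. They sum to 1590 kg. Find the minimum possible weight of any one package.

Minimizing one value means maximizing the remaining 7.
The other 7 can take up 7 × 230 = 1610 ≥ 1590 − 89, so one package can sit at its floor of 89.
Achievable: one at 89 and the other 7 totalling 1501, which fits since 7 × 89 ≤ 1501 ≤ 7 × 230.

89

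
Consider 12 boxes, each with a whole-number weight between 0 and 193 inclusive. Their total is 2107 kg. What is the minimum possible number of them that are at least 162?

Suppose at most 12 − j of them reach 162; then j values are ≤ 161 and the rest ≤ 193.
The total is then ≤ 161·j + 193·(12 − j) = 2316 − 32j. For this to be ≥ 2107 we need j ≤ 6, so at least 12 − 6 = 6 must reach 162.
Exactly 6 works: 6 values at 193 and 6 at 161 total 2124; lower one of the high values by 17 (still ≥ 162) to hit 2107.

6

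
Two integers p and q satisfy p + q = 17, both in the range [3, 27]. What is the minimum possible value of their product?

Since p + q is fixed, pushing one of them to its bound minimizes the product.
At the endpoint p = 3, q = 17 − 3 = 14, so pq = 3 × 14 = 42.

42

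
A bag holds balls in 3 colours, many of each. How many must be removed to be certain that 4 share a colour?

You could draw 3 of every colour without reaching 4 of any — 9 in all.
One more forces 4 of some colour, so 9 + 1 = 10.

10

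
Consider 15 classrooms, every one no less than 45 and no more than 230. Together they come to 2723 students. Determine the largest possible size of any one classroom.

To make one classroom as large as possible, make the other 14 as small as possible.
The other 14 contribute at least 14 × 45 = 630, leaving at most 2723 − 630 = 2093.
But each classroom is capped at 230, so the maximum is 230.
Achievable: one at 230 and the other 14 totalling 2493, which fits since 14 × 45 ≤ 2493 ≤ 14 × 230.

230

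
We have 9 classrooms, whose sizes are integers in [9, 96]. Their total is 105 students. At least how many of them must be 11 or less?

If only k of them are at most 11, the other 9 − k are at least 12, so the total is at least (9 − k)·12 + k·9.
This is ≤ 105, so (9 − k)·12 + 9k ≤ 105, which gives k ≥ 1.
Exactly 1 works: 1 value at 9 and 8 at 12 total 105.

1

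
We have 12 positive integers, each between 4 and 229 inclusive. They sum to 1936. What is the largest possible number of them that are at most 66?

4

Each value at 66 or below falls at least 229 − 66 = 163 short of the ceiling 229.
The ceiling total is 12 × 229 = 2748, and we need 1936, so at most ⌊(2748 − 1936)/163⌋ = 4 can be that low.
k = 4 is achieved by 4 values at 66 and 8 at 229, total 2096; lower one of the 229's by 160 (still > 66) to reach 1936.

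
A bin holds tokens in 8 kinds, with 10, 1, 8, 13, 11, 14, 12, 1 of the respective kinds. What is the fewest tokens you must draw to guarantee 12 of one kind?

65

In the worst case you take as many as possible of each kind without reaching 12: 10 + 1 + 8 + 11 + 11 + 11 + 11 + 1 = 64.
The next one must give 12 of some kind, so 64 + 1 = 65.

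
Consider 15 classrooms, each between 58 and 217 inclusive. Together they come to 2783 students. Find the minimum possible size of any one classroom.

58

Minimizing one value means maximizing the remaining 14.
The other 14 can take up 14 × 217 = 3038 ≥ 2783 − 58, so one classroom can sit at its floor of 58.
Achievable: one at 58 and the other 14 totalling 2725, which fits since 14 × 58 ≤ 2725 ≤ 14 × 217.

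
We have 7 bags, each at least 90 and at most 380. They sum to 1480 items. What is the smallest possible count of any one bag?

90

To make one bag as small as possible, make the other 6 as large as possible.
The other 6 can take up 6 × 380 = 2280 ≥ 1480 − 90, so one bag can sit at its floor of 90.
Achievable: one at 90 and the other 6 totalling 1390, which fits since 6 × 90 ≤ 1390 ≤ 6 × 380.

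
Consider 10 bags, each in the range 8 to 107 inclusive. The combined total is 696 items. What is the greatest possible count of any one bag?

To make one bag as large as possible, make the other 9 as small as possible.
The other 9 contribute at least 9 × 8 = 72, leaving at most 696 − 72 = 624.
But each bag is capped at 107, so the maximum is 107.
Achievable: one at 107 and the other 9 totalling 589, which fits since 9 × 8 ≤ 589 ≤ 9 × 107.

107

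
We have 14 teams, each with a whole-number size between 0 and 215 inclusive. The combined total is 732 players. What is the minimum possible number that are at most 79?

Let j be the number exceeding 79. Then the total is ≥ 80·j + 0·(14 − j) = 0 + 80j.
So 80j ≤ 732 and j ≤ 9; hence at least 14 − 9 = 5 are ≤ 79.
Exactly 5 works: 5 values at 0 and 9 at 80 total 720; raise one of the low values by 12 (still ≤ 79) to hit 732.

5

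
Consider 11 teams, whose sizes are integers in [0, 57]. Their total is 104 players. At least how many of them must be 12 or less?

Each value above 12 is at least 13, contributing at least 13 − 0 = 13 above the floor 0.
The sum exceeds the floor total 0 by 104, so at most ⌊104/13⌋ = 8 exceed 12, and at least 3 are ≤ 12.
Exactly 3 works: 3 values at 0 and 8 at 13 total 104.

3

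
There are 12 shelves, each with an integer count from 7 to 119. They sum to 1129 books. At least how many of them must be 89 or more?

Suppose at most 12 − j of them reach 89; then j values are ≤ 88 and the rest ≤ 119.
The total is then ≤ 88·j + 119·(12 − j) = 1428 − 31j. For this to be ≥ 1129 we need j ≤ 9, so at least 12 − 9 = 3 must reach 89.
Exactly 3 works: 3 values at 119 and 9 at 88 total 1149; lower one of the high values by 20 (still ≥ 89) to hit 1129.

3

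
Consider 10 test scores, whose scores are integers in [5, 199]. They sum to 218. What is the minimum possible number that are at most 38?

Each value above 38 is at least 39, contributing at least 39 − 5 = 34 above the floor 5.
The sum exceeds the floor total 50 by 168, so at most ⌊168/34⌋ = 4 exceed 38, and at least 6 are ≤ 38.
Exactly 6 works: 6 values at 5 and 4 at 39 total 186; raise one of the low values by 32 (still ≤ 38) to hit 218.

6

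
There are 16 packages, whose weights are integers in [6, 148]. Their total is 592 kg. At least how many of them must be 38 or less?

1

Each value above 38 is at least 39, contributing at least 39 − 6 = 33 above the floor 6.
The sum exceeds the floor total 96 by 496, so at most ⌊496/33⌋ = 15 exceed 38, and at least 1 are ≤ 38.
Exactly 1 works: 1 value at 6 and 15 at 39 total 591; raise one of the low values by 1 (still ≤ 38) to hit 592.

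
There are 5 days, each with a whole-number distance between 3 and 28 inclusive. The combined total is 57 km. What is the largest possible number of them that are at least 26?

Suppose k of them are at least 26. Those contribute at least 26 each and the other 5 − k at least 3 each.
So the total is at least 26k + 3(5 − k) = 15 + 23k. This must be ≤ 57, giving k ≤ 1.
k = 1 is achieved by 1 value at 26 and 4 at 3, total 38; add 19 to one value (staying below 26) to reach 57.

1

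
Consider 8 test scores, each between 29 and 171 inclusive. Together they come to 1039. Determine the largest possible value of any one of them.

171

To make one score as large as possible, make the other 7 as small as possible.
The other 7 contribute at least 7 × 29 = 203, leaving at most 1039 − 203 = 836.
But each score is capped at 171, so the maximum is 171.
Achievable: one at 171 and the other 7 totalling 868, which fits since 7 × 29 ≤ 868 ≤ 7 × 171.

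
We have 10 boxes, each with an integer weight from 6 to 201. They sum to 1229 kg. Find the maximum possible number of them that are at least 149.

8

If k of the values are ≥ 149, the total is ≥ 149k + 6(10 − k).
Setting 149k + 6(10 − k) ≤ 1229 gives 143k ≤ 1169, so k ≤ 8.
k = 8 is achieved by 8 values at 149 and 2 at 6, total 1204; add 25 to one value (staying below 149) to reach 1229.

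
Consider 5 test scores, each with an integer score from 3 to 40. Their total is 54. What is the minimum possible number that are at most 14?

Each value above 14 is at least 15, contributing at least 15 − 3 = 12 above the floor 3.
The sum exceeds the floor total 15 by 39, so at most ⌊39/12⌋ = 3 exceed 14, and at least 2 are ≤ 14.
Exactly 2 works: 2 values at 3 and 3 at 15 total 51; raise one of the low values by 3 (still ≤ 14) to hit 54.

2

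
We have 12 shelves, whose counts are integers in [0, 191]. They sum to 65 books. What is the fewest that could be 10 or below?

7

Let j be the number exceeding 10. Then the total is ≥ 11·j + 0·(12 − j) = 0 + 11j.
So 11j ≤ 65 and j ≤ 5; hence at least 12 − 5 = 7 are ≤ 10.
Exactly 7 works: 7 values at 0 and 5 at 11 total 55; raise one of the low values by 10 (still ≤ 10) to hit 65.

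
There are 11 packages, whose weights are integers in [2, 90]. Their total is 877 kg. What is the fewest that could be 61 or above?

8

Suppose at most 11 − j of them reach 61; then j values are ≤ 60 and the rest ≤ 90.
The total is then ≤ 60·j + 90·(11 − j) = 990 − 30j. For this to be ≥ 877 we need j ≤ 3, so at least 11 − 3 = 8 must reach 61.
Exactly 8 works: 8 values at 90 and 3 at 60 total 900; lower one of the high values by 23 (still ≥ 61) to hit 877.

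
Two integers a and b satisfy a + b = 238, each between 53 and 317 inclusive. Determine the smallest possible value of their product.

For a fixed sum, ab is smallest when a and b are as far apart as possible.
The extreme feasible split is a = 53, b = 185, giving ab = 9805.

9805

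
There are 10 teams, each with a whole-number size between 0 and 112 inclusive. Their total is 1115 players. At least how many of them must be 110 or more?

9

Suppose at most 10 − j of them reach 110; then j values are ≤ 109 and the rest ≤ 112.
The total is then ≤ 109·j + 112·(10 − j) = 1120 − 3j. For this to be ≥ 1115 we need j ≤ 1, so at least 10 − 1 = 9 must reach 110.
Exactly 9 works: 9 values at 112 and 1 at 109 total 1117; lower one of the high values by 2 (still ≥ 110) to hit 1115.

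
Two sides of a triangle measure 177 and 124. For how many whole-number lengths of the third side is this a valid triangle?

247

The triangle inequality gives |177 − 124| < c < 177 + 124, i.e. 53 < c < 301.
So c can be any integer from 54 to 300: 247 values.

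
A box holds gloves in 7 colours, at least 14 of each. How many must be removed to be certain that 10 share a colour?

You could draw 9 of every colour without reaching 10 of any — 63 in all.
One more forces 10 of some colour, so 63 + 1 = 64.

64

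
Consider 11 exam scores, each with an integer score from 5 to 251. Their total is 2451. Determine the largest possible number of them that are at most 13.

Each value at 13 or below falls at least 251 − 13 = 238 short of the ceiling 251.
The ceiling total is 11 × 251 = 2761, and we need 2451, so at most ⌊(2761 − 2451)/238⌋ = 1 can be that low.
k = 1 is achieved by 1 value at 13 and 10 at 251, total 2523; lower one of the 251's by 72 (still > 13) to reach 2451.

1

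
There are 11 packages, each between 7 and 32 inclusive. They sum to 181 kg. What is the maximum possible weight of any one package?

To make one package as large as possible, make the other 10 as small as possible.
The other 10 contribute at least 10 × 7 = 70, leaving at most 181 − 70 = 111.
But each package is capped at 32, so the maximum is 32.
Achievable: one at 32 and the other 10 totalling 149, which fits since 10 × 7 ≤ 149 ≤ 10 × 32.

32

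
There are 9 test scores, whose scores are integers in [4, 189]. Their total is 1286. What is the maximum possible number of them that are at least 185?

6

With k values at 185 or above and the rest at least 4, the sum is at least 36 + 181k.
Since the sum is 1286, we need 181k ≤ 1250, i.e. k ≤ 6.
k = 6 is achieved by 6 values at 185 and 3 at 4, total 1122; add 164 to one value (staying below 185) to reach 1286.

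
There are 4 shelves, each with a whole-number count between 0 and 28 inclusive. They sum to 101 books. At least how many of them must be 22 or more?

3

Suppose at most 4 − j of them reach 22; then j values are ≤ 21 and the rest ≤ 28.
The total is then ≤ 21·j + 28·(4 − j) = 112 − 7j. For this to be ≥ 101 we need j ≤ 1, so at least 4 − 1 = 3 must reach 22.
Exactly 3 works: 3 values at 28 and 1 at 21 total 105; lower one of the high values by 4 (still ≥ 22) to hit 101.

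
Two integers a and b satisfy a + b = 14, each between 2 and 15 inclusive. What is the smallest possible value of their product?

Since a + b is fixed, pushing one of them to its bound minimizes the product.
At the endpoint a = 2, b = 14 − 2 = 12, so ab = 2 × 12 = 24.

24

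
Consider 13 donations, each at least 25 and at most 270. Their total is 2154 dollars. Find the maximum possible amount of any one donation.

270

To make one donation as large as possible, make the other 12 as small as possible.
The other 12 contribute at least 12 × 25 = 300, leaving at most 2154 − 300 = 1854.
But each donation is capped at 270, so the maximum is 270.
Achievable: one at 270 and the other 12 totalling 1884, which fits since 12 × 25 ≤ 1884 ≤ 12 × 270.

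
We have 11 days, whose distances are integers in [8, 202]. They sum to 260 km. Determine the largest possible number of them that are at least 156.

1

Suppose k of them are at least 156. Those contribute at least 156 each and the other 11 − k at least 8 each.
So the total is at least 156k + 8(11 − k) = 88 + 148k. This must be ≤ 260, giving k ≤ 1.
k = 1 is achieved by 1 value at 156 and 10 at 8, total 236; add 24 to one value (staying below 156) to reach 260.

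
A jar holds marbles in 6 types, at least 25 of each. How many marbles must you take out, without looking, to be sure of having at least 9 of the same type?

49

You could draw 8 of every type without reaching 9 of any — 48 in all.
One more forces 9 of some type, so 48 + 1 = 49.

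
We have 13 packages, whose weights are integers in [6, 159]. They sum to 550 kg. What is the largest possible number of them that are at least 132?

3

With k values at 132 or above and the rest at least 6, the sum is at least 78 + 126k.
Since the sum is 550, we need 126k ≤ 472, i.e. k ≤ 3.
k = 3 is achieved by 3 values at 132 and 10 at 6, total 456; add 94 to one value (staying below 132) to reach 550.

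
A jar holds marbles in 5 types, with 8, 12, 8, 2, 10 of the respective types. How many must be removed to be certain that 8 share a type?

31

In the worst case you take as many as possible of each type without reaching 8: 7 + 7 + 7 + 2 + 7 = 30.
The next one must give 8 of some type, so 30 + 1 = 31.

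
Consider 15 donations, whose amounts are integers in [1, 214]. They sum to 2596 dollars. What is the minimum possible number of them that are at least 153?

6

Each value short of 153 is at most 152, costing at least 214 − 152 = 62 against the maximum total of 3210.
We can afford to lose at most 3210 − 2596 = 614, so at most ⌊614/62⌋ = 9 fall short, and at least 6 are ≥ 153.
Exactly 6 works: 6 values at 214 and 9 at 152 total 2652; lower one of the high values by 56 (still ≥ 153) to hit 2596.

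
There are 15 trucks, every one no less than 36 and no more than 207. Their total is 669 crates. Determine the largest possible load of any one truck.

165

To make one truck as large as possible, make the other 14 as small as possible.
The other 14 contribute at least 14 × 36 = 504, leaving at most 669 − 504 = 165.
Since 165 ≤ 207, this is achievable: one at 165 and 14 at 36.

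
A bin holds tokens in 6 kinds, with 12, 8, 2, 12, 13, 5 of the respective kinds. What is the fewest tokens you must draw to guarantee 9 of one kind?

40

In the worst case you take as many as possible of each kind without reaching 9: 8 + 8 + 2 + 8 + 8 + 5 = 39.
The next one must give 9 of some kind, so 39 + 1 = 40.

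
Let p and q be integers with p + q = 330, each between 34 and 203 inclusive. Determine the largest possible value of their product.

With p + q fixed, pq peaks when the two are closest together.
Taking p = 165 and q = 165 (both in [34, 203]) gives pq = 27225.

27225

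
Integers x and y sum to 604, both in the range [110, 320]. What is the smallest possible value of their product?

For a fixed sum, xy is smallest when x and y are as far apart as possible.
At the endpoint x = 284, y = 604 − 284 = 320, so xy = 284 × 320 = 90880.

90880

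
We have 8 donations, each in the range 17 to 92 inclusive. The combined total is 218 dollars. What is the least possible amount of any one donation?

To make one donation as small as possible, make the other 7 as large as possible.
The other 7 can take up 7 × 92 = 644 ≥ 218 − 17, so one donation can sit at its floor of 17.
Achievable: one at 17 and the other 7 totalling 201, which fits since 7 × 17 ≤ 201 ≤ 7 × 92.

17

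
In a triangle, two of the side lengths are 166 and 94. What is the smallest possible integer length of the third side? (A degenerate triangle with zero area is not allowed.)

73

The third side must exceed |166 − 94| = 72.
The smallest integer above 72 is 73.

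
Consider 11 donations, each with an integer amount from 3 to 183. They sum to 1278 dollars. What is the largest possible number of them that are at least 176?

7

If k of the values are ≥ 176, the total is ≥ 176k + 3(11 − k).
Setting 176k + 3(11 − k) ≤ 1278 gives 173k ≤ 1245, so k ≤ 7.
k = 7 is achieved by 7 values at 176 and 4 at 3, total 1244; add 34 to one value (staying below 176) to reach 1278.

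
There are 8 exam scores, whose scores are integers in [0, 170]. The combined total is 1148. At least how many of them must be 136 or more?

Each value short of 136 is at most 135, costing at least 170 − 135 = 35 against the maximum total of 1360.
We can afford to lose at most 1360 − 1148 = 212, so at most ⌊212/35⌋ = 6 fall short, and at least 2 are ≥ 136.
Exactly 2 works: 2 values at 170 and 6 at 135 total 1150; lower one of the high values by 2 (still ≥ 136) to hit 1148.

2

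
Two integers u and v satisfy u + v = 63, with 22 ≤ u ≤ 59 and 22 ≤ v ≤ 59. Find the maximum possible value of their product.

For a fixed sum, the product uv is largest when u and v are as close as possible.
Taking u = 31 and v = 32 (both in [22, 59]) gives uv = 992.

992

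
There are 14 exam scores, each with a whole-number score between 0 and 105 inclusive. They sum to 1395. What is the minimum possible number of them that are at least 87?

Suppose at most 14 − j of them reach 87; then j values are ≤ 86 and the rest ≤ 105.
The total is then ≤ 86·j + 105·(14 − j) = 1470 − 19j. For this to be ≥ 1395 we need j ≤ 3, so at least 14 − 3 = 11 must reach 87.
Exactly 11 works: 11 values at 105 and 3 at 86 total 1413; lower one of the high values by 18 (still ≥ 87) to hit 1395.

11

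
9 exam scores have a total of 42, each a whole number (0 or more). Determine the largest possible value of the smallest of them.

The average is 42/9 < 5, so some value is ≤ 4.
Taking 3 copies of 4 and 6 copies of 5 gives exactly 42, so 4 is attained.

4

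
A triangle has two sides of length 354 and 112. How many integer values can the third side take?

The triangle inequality gives |354 − 112| < c < 354 + 112, i.e. 242 < c < 466.
So c can be any integer from 243 to 465: 223 values.

223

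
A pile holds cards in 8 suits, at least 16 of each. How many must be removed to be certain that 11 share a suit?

In the worst case you draw 10 of each of the 8 suits: 8 × 10 = 80.
One more forces 11 of some suit, so 80 + 1 = 81.

81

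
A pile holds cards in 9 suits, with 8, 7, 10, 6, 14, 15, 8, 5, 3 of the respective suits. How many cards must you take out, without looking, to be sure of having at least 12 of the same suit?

70

In the worst case you take as many as possible of each suit without reaching 12: 8 + 7 + 10 + 6 + 11 + 11 + 8 + 5 + 3 = 69.
The next one must give 12 of some suit, so 69 + 1 = 70.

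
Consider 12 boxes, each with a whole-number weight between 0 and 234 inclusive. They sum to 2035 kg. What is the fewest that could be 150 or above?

Each value short of 150 is at most 149, costing at least 234 − 149 = 85 against the maximum total of 2808.
We can afford to lose at most 2808 − 2035 = 773, so at most ⌊773/85⌋ = 9 fall short, and at least 3 are ≥ 150.
Exactly 3 works: 3 values at 234 and 9 at 149 total 2043; lower one of the high values by 8 (still ≥ 150) to hit 2035.

3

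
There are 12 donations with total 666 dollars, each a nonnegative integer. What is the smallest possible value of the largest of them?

56

The 12 values sum to 666, so their maximum is at least ⌈666/12⌉ = 56.
Achievable: 6 of them at 56 and 6 at 55 total 666.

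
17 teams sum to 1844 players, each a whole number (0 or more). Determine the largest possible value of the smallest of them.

If every one of the 17 were at least 109, the total would be at least 17 × 109 = 1853 > 1844.
Taking 9 copies of 108 and 8 copies of 109 gives exactly 1844, so 108 is attained.

108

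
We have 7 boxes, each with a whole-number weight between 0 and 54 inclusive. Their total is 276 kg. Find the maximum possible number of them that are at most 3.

2

Each value at 3 or below falls at least 54 − 3 = 51 short of the ceiling 54.
The ceiling total is 7 × 54 = 378, and we need 276, so at most ⌊(378 − 276)/51⌋ = 2 can be that low.
k = 2 is achieved by 2 values at 3 and 5 at 54, total 276.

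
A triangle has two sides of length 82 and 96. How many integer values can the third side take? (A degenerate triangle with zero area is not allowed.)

163

The triangle inequality gives |82 − 96| < c < 82 + 96, i.e. 14 < c < 178.
So c can be any integer from 15 to 177: 163 values.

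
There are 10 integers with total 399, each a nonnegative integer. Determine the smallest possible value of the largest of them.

40

The 10 values sum to 399, so their maximum is at least ⌈399/10⌉ = 40.
Equality holds with 9 values of 40 and 1 value of 39.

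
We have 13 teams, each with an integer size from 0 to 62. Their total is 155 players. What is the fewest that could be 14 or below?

3

Let j be the number exceeding 14. Then the total is ≥ 15·j + 0·(13 − j) = 0 + 15j.
So 15j ≤ 155 and j ≤ 10; hence at least 13 − 10 = 3 are ≤ 14.
Exactly 3 works: 3 values at 0 and 10 at 15 total 150; raise one of the low values by 5 (still ≤ 14) to hit 155.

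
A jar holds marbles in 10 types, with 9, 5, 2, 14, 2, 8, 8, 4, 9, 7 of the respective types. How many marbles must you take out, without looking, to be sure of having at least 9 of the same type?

61

In the worst case you take as many as possible of each type without reaching 9: 8 + 5 + 2 + 8 + 2 + 8 + 8 + 4 + 8 + 7 = 60.
The next one must give 9 of some type, so 60 + 1 = 61.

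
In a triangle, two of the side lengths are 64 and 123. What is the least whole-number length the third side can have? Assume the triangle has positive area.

The third side must exceed |64 − 123| = 59.
The smallest integer above 59 is 60.

60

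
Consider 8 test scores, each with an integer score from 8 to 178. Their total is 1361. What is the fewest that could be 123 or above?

Suppose at most 8 − j of them reach 123; then j values are ≤ 122 and the rest ≤ 178.
The total is then ≤ 122·j + 178·(8 − j) = 1424 − 56j. For this to be ≥ 1361 we need j ≤ 1, so at least 8 − 1 = 7 must reach 123.
Exactly 7 works: 7 values at 178 and 1 at 122 total 1368; lower one of the high values by 7 (still ≥ 123) to hit 1361.

7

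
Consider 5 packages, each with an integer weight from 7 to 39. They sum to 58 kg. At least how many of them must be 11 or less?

1

Let j be the number exceeding 11. Then the total is ≥ 12·j + 7·(5 − j) = 35 + 5j.
So 5j ≤ 23 and j ≤ 4; hence at least 5 − 4 = 1 are ≤ 11.
Exactly 1 works: 1 value at 7 and 4 at 12 total 55; raise one of the low values by 3 (still ≤ 11) to hit 58.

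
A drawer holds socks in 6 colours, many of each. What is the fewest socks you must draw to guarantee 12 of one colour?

You could draw 11 of every colour without reaching 12 of any — 66 in all.
One more forces 12 of some colour, so 66 + 1 = 67.

67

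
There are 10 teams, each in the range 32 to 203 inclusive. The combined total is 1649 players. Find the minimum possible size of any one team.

Minimizing one value means maximizing the remaining 9.
The other 9 can take up 9 × 203 = 1827 ≥ 1649 − 32, so one team can sit at its floor of 32.
Achievable: one at 32 and the other 9 totalling 1617, which fits since 9 × 32 ≤ 1617 ≤ 9 × 203.

32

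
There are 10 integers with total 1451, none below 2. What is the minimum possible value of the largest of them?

146

The 10 values sum to 1451, so their maximum is at least ⌈1451/10⌉ = 146.
Equality holds with 1 value of 146 and 9 values of 145.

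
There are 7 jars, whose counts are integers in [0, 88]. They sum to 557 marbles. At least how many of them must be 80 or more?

1

If only k of them are at least 80, the other 7 − k are at most 79, so the total is at most k·88 + (7 − k)·79.
This must reach 557, so k·88 + (7 − k)·79 ≥ 557, giving k ≥ 1.
Exactly 1 works: 1 value at 88 and 6 at 79 total 562; lower one of the high values by 5 (still ≥ 80) to hit 557.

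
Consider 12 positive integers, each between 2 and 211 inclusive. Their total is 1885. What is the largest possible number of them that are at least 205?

With k values at 205 or above and the rest at least 2, the sum is at least 24 + 203k.
Since the sum is 1885, we need 203k ≤ 1861, i.e. k ≤ 9.
k = 9 is achieved by 9 values at 205 and 3 at 2, total 1851; add 34 to one value (staying below 205) to reach 1885.

9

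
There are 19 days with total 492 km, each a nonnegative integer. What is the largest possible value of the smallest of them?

25

The average is 492/19 < 26, so some value is ≤ 25.
Taking 2 copies of 25 and 17 copies of 26 gives exactly 492, so 25 is attained.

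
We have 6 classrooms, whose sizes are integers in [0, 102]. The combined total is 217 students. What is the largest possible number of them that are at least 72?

Suppose k of them are at least 72. Those contribute at least 72 each and the other 6 − k at least 0 each.
So the total is at least 72k + 0(6 − k) = 0 + 72k. This must be ≤ 217, giving k ≤ 3.
k = 3 is achieved by 3 values at 72 and 3 at 0, total 216; add 1 to one value (staying below 72) to reach 217.

3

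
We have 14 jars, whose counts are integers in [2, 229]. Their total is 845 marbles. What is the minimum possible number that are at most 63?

Each value above 63 is at least 64, contributing at least 64 − 2 = 62 above the floor 2.
The sum exceeds the floor total 28 by 817, so at most ⌊817/62⌋ = 13 exceed 63, and at least 1 are ≤ 63.
Exactly 1 works: 1 value at 2 and 13 at 64 total 834; raise one of the low values by 11 (still ≤ 63) to hit 845.

1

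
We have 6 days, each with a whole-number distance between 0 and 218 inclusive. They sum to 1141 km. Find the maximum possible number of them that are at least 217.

If k of the values are ≥ 217, the total is ≥ 217k + 0(6 − k).
Setting 217k + 0(6 − k) ≤ 1141 gives 217k ≤ 1141, so k ≤ 5.
k = 5 is achieved by 5 values at 217 and 1 at 0, total 1085; add 56 to one value (staying below 217) to reach 1141.

5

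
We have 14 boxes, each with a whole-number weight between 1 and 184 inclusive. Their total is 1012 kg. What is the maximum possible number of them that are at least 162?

6

Suppose k of them are at least 162. Those contribute at least 162 each and the other 14 − k at least 1 each.
So the total is at least 162k + 1(14 − k) = 14 + 161k. This must be ≤ 1012, giving k ≤ 6.
k = 6 is achieved by 6 values at 162 and 8 at 1, total 980; add 32 to one value (staying below 162) to reach 1012.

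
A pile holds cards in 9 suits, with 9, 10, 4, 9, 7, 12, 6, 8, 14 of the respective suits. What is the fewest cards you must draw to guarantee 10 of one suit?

In the worst case you take as many as possible of each suit without reaching 10: 9 + 9 + 4 + 9 + 7 + 9 + 6 + 8 + 9 = 70.
The next one must give 10 of some suit, so 70 + 1 = 71.

71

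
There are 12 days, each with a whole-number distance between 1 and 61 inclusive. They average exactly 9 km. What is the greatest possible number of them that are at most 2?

The total is 12 × 9 = 108.
Each value at 2 or below falls at least 61 − 2 = 59 short of the ceiling 61.
The ceiling total is 12 × 61 = 732, and we need 108, so at most ⌊(732 − 108)/59⌋ = 10 can be that low.
k = 10 is achieved by 10 values at 2 and 2 at 61, total 142; lower one of the 61's by 34 (still > 2) to reach 108.

10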